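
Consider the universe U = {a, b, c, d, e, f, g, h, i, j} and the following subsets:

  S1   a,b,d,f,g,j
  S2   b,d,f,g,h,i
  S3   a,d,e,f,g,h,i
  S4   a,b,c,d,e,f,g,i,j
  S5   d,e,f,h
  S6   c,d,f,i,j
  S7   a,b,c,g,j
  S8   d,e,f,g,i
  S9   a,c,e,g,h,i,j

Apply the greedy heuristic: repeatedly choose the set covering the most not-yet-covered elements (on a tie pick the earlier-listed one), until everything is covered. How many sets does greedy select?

2

Pick 1: S4 covers 9 new elements (a, b, c, d, e, f, g, i, j).
Pick 2: S2 covers 1 new elements (h).
Greedy uses 2 sets.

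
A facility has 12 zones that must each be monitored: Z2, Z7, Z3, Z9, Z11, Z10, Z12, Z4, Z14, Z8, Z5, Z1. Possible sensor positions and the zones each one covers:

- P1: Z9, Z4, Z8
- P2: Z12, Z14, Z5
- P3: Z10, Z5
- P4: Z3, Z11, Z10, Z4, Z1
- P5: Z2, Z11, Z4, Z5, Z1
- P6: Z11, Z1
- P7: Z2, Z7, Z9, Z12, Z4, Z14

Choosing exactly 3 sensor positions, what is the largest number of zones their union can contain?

Choosing P1, P4, P7 covers {Z2, Z7, Z3, Z9, Z11, Z10, Z12, Z4, Z14, Z8, Z1} — 11 zones.
No choice of 3 sensor positions does better; here Z5 is left uncovered.

11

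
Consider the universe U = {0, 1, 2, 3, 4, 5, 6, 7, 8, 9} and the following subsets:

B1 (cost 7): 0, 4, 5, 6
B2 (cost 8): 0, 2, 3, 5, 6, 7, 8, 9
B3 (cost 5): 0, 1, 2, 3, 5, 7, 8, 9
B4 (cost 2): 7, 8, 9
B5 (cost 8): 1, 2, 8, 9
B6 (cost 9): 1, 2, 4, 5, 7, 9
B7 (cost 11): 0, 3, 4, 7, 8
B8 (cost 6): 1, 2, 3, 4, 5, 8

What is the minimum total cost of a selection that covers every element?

B1, B3 cover every element at cost 7 + 5 = 12.
Any cover uses at least 2 sets; among all covering selections none totals below 12.

12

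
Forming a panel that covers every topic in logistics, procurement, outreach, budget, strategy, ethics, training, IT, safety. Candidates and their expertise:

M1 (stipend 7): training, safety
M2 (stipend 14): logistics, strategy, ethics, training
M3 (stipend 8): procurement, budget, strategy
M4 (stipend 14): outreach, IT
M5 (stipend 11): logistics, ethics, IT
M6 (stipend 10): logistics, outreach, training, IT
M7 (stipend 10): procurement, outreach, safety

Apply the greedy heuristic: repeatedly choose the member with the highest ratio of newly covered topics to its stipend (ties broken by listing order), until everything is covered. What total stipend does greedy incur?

Pick 1: M6 adds 4 new (logistics, outreach, training, IT) at stipend 10 (ratio 4/10).
Pick 2: M3 adds 3 new (procurement, budget, strategy) at stipend 8 (ratio 3/8).
Pick 3: M1 adds 1 new (safety) at stipend 7 (ratio 1/7).
Pick 4: M5 adds 1 new (ethics) at stipend 11 (ratio 1/11).
Greedy total stipend: 10 + 8 + 7 + 11 = 36.

36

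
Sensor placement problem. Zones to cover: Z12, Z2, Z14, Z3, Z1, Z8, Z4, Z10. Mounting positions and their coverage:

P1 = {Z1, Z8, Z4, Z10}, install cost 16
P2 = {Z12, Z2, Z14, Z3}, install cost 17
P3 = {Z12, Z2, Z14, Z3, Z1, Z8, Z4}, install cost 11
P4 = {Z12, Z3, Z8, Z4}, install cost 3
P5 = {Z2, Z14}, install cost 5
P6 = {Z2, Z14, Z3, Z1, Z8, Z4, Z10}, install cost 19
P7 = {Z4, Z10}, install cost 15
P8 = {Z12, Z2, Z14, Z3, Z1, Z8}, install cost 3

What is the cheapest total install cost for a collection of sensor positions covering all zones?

P7, P8 cover every zone at install cost 15 + 3 = 18.
Any cover uses at least 2 sensor positions; among all covering selections none totals below 18.

18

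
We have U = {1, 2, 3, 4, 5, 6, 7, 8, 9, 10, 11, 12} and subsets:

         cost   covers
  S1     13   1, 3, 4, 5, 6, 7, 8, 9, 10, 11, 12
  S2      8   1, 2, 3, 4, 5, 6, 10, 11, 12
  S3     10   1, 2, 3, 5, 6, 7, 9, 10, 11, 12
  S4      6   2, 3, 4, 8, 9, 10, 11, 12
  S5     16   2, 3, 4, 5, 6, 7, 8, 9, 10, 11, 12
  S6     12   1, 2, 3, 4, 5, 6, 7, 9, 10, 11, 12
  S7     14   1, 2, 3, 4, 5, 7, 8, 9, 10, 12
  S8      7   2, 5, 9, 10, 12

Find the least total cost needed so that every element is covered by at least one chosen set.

16

S3, S4 cover every element at cost 10 + 6 = 16.
Any cover uses at least 2 sets; among all covering selections none totals below 16.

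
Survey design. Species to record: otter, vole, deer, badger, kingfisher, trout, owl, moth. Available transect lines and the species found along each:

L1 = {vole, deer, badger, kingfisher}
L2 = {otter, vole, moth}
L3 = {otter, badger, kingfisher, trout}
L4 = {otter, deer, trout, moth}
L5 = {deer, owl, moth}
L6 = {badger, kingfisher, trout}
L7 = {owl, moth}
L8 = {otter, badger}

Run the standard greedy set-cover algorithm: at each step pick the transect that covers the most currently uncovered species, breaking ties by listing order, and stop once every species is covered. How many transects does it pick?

Pick 1: L1 covers 4 new species (vole, deer, badger, kingfisher).
Pick 2: L4 covers 3 new species (otter, trout, moth).
Pick 3: L5 covers 1 new species (owl).
Greedy uses 3 transects.

3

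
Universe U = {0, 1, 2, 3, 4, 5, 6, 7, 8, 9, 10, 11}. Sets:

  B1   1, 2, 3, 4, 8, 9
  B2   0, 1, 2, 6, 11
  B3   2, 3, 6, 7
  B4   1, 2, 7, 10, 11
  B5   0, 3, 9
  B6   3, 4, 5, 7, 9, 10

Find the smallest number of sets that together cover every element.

3

B1, B2, B6 together cover {0, 1, 2, 3, 4, 5, 6, 7, 8, 9, 10, 11} — every element.
No 2 of the 6 sets cover everything (all 15 pairs fall short), so 3 is minimum.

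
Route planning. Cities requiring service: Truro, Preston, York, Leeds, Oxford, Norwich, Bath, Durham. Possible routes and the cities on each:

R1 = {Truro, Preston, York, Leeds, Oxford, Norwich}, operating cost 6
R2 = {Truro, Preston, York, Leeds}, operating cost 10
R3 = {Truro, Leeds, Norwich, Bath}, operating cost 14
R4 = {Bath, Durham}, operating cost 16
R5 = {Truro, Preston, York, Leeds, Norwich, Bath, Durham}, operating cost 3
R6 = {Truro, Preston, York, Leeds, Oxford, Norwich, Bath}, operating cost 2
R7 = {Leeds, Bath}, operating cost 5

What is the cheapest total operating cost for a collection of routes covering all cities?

R5, R6 cover every city at operating cost 3 + 2 = 5.
Any cover uses at least 2 routes; among all covering selections none totals below 5.

5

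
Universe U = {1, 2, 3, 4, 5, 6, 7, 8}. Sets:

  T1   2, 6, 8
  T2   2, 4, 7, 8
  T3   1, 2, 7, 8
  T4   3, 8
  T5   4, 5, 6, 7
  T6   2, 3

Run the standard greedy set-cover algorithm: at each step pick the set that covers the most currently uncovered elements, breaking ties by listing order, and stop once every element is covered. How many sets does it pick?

Pick 1: T2 covers 4 new elements (2, 4, 7, 8).
Pick 2: T5 covers 2 new elements (5, 6).
Pick 3: T3 covers 1 new elements (1).
Pick 4: T4 covers 1 new elements (3).
Greedy uses 4 sets. (The true minimum is 3.)

4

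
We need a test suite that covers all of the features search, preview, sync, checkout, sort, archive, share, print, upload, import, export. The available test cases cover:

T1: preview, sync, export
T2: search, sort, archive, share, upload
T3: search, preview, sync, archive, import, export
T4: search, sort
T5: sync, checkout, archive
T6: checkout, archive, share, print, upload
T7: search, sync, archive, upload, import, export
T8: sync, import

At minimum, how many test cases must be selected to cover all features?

3

T2, T3, T6 together cover {search, preview, sync, checkout, sort, archive, share, print, upload, import, export} — every feature.
No 2 of the 8 test cases cover everything (all 28 pairs fall short), so 3 is minimum.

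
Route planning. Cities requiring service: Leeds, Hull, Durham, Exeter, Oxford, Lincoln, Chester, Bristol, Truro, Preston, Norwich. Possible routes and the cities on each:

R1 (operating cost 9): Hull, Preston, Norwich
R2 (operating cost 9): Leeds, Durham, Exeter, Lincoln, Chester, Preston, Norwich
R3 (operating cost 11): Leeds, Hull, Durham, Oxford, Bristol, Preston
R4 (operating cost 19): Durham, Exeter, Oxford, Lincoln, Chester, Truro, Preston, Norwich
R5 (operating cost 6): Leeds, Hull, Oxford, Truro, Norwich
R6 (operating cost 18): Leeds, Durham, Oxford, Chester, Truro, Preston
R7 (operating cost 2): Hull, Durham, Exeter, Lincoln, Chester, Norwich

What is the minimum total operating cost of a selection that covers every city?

19

R3, R5, R7 cover every city at operating cost 11 + 6 + 2 = 19.
Any cover uses at least 2 routes; among all covering selections none totals below 19.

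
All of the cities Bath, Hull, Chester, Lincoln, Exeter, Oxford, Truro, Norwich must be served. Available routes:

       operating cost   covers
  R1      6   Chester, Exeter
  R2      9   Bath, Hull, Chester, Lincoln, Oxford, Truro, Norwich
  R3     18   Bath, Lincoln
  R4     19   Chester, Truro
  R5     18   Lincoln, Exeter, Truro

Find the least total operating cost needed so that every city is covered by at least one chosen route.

R1, R2 cover every city at operating cost 6 + 9 = 15.
Any cover uses at least 2 routes; among all covering selections none totals below 15.

15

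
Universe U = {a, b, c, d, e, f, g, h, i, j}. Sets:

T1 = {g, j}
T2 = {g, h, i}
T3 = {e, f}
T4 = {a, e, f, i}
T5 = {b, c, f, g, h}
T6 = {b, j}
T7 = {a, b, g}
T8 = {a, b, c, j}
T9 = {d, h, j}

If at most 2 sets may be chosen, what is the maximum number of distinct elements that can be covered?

Choosing T4, T5 covers {a, b, c, e, f, g, h, i} — 8 elements.
No choice of 2 sets does better; here d, j are left uncovered.

8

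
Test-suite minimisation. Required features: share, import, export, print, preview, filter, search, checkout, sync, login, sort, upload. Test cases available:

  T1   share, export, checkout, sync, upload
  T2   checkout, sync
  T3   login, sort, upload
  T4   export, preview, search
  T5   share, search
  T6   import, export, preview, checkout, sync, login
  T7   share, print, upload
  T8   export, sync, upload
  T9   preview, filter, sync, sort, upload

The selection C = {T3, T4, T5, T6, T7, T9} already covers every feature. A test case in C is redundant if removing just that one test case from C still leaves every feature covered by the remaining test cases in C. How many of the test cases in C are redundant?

3

Drop T3: the rest still cover every feature — redundant.
Drop T4: the rest still cover every feature — redundant.
Drop T5: the rest still cover every feature — redundant.
Drop T6: import, checkout uncovered — not redundant.
Drop T7: print uncovered — not redundant.
Drop T9: filter uncovered — not redundant.
3 redundant: T3, T4, T5.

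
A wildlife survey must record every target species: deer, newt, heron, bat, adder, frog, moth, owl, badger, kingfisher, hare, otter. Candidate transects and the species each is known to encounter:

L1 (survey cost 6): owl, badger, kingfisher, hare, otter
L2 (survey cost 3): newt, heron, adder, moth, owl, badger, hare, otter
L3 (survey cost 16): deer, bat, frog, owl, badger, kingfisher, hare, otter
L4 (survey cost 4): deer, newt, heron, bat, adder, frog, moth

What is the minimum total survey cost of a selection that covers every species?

10

L1, L4 cover every species at survey cost 6 + 4 = 10.
Any cover uses at least 2 transects; among all covering selections none totals below 10.
Greedy by coverage-per-survey cost would pick L2, L4, L1 for 13 — worse than the optimum 10.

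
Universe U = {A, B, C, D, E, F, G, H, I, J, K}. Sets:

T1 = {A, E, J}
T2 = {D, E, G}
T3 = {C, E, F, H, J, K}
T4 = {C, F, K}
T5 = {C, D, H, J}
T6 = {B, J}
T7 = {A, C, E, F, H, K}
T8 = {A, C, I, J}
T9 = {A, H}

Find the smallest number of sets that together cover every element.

T2, T3, T6, T8 together cover {A, B, C, D, E, F, G, H, I, J, K} — every element.
No 3 of the 9 sets cover everything (all 84 triples fall short), so 4 is minimum.

4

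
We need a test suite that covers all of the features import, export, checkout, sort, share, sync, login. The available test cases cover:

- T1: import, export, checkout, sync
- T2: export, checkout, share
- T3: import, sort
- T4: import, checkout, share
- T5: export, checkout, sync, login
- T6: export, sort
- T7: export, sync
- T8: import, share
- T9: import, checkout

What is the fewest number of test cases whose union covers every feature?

T2, T3, T5 together cover {import, export, checkout, sort, share, sync, login} — every feature.
No 2 of the 9 test cases cover everything (all 36 pairs fall short), so 3 is minimum.
Greedy (largest uncovered first) would take T1, T2, T3, T5 — 4 test cases — but 3 suffice.

3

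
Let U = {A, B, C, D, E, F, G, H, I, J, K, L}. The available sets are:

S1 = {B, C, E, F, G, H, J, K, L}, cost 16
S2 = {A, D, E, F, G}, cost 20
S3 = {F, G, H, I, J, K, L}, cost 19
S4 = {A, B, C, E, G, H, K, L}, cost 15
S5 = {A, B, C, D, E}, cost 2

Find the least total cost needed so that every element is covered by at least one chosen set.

21

S3, S5 cover every element at cost 19 + 2 = 21.
Any cover uses at least 2 sets; among all covering selections none totals below 21.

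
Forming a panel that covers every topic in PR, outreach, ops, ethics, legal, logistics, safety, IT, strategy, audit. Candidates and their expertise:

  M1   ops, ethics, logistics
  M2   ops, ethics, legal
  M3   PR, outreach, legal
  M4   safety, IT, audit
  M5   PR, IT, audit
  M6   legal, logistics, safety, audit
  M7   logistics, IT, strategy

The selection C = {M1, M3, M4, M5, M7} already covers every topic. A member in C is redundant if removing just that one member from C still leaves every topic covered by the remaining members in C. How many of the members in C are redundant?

Drop M1: ops, ethics uncovered — not redundant.
Drop M3: outreach, legal uncovered — not redundant.
Drop M4: safety uncovered — not redundant.
Drop M5: the rest still cover every topic — redundant.
Drop M7: strategy uncovered — not redundant.
1 redundant: M5.

1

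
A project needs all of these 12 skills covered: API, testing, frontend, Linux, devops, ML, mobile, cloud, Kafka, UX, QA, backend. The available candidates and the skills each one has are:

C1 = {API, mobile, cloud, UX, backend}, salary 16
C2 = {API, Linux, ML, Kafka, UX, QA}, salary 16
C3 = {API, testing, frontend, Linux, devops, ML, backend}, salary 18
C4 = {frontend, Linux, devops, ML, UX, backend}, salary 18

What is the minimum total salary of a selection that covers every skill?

50

C1, C2, C3 cover every skill at salary 16 + 16 + 18 = 50.
Any cover uses at least 3 candidates; among all covering selections none totals below 50.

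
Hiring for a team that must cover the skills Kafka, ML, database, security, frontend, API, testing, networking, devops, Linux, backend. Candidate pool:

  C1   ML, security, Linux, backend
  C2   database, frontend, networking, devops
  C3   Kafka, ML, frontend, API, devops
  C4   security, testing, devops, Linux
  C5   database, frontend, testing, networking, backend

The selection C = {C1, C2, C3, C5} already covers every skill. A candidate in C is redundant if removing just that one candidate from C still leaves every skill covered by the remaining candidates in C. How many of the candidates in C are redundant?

Drop C1: security, Linux uncovered — not redundant.
Drop C2: the rest still cover every skill — redundant.
Drop C3: Kafka, API uncovered — not redundant.
Drop C5: testing uncovered — not redundant.
1 redundant: C2.

1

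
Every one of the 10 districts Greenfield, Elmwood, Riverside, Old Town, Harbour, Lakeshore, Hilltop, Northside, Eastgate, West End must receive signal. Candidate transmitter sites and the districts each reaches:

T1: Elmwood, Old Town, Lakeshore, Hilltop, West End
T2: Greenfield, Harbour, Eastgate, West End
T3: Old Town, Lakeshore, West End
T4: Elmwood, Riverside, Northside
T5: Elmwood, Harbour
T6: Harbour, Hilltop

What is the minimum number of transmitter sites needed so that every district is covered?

3

T1, T2, T4 together cover {Greenfield, Elmwood, Riverside, Old Town, Harbour, Lakeshore, Hilltop, Northside, Eastgate, West End} — every district.
No 2 of the 6 transmitter sites cover everything (all 15 pairs fall short), so 3 is minimum.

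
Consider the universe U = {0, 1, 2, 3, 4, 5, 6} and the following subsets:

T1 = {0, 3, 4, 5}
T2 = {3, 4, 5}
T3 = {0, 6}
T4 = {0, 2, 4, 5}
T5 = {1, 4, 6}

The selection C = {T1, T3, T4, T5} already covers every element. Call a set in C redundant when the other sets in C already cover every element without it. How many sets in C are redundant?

Drop T1: 3 uncovered — not redundant.
Drop T3: the rest still cover every element — redundant.
Drop T4: 2 uncovered — not redundant.
Drop T5: 1 uncovered — not redundant.
1 redundant: T3.

1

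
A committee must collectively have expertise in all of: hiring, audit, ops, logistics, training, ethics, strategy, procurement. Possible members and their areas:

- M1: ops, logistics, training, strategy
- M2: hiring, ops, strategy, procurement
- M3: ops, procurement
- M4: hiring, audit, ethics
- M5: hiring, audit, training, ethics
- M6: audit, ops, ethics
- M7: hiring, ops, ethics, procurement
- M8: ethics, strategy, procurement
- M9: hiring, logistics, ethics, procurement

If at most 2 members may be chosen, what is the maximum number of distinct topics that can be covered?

Choosing M1, M4 covers {hiring, audit, ops, logistics, training, ethics, strategy} — 7 topics.
No choice of 2 members does better; here procurement is left uncovered.

7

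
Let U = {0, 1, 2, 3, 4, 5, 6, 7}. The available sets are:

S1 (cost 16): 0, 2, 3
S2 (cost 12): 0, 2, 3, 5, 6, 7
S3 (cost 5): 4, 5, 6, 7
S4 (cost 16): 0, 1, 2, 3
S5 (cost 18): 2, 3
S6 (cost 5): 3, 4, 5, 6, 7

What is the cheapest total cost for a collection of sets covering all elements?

21

S3, S4 cover every element at cost 5 + 16 = 21.
Any cover uses at least 2 sets; among all covering selections none totals below 21.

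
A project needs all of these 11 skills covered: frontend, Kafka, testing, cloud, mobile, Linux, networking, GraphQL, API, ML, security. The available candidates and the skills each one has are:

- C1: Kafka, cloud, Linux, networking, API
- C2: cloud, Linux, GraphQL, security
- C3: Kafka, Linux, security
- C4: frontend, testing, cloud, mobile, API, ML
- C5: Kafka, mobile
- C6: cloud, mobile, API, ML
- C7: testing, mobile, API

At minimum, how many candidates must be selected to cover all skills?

3

C1, C2, C4 together cover {frontend, Kafka, testing, cloud, mobile, Linux, networking, GraphQL, API, ML, security} — every skill.
No 2 of the 7 candidates cover everything (all 21 pairs fall short), so 3 is minimum.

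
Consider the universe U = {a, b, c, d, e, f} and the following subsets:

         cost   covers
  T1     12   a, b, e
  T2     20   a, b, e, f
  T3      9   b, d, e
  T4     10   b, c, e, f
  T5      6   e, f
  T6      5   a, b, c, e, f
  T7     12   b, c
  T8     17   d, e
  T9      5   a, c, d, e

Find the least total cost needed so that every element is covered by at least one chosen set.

T6, T9 cover every element at cost 5 + 5 = 10.
Any cover uses at least 2 sets; among all covering selections none totals below 10.

10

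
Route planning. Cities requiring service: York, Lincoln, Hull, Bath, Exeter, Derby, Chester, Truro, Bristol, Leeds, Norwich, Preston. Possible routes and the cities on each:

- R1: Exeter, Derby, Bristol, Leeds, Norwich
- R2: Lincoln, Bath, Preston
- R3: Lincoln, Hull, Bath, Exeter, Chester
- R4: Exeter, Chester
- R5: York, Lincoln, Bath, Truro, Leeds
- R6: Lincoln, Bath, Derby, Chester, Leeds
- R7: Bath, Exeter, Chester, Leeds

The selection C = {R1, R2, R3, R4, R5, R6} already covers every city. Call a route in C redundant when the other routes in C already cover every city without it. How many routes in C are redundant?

2

Drop R1: Bristol, Norwich uncovered — not redundant.
Drop R2: Preston uncovered — not redundant.
Drop R3: Hull uncovered — not redundant.
Drop R4: the rest still cover every city — redundant.
Drop R5: York, Truro uncovered — not redundant.
Drop R6: the rest still cover every city — redundant.
2 redundant: R4, R6.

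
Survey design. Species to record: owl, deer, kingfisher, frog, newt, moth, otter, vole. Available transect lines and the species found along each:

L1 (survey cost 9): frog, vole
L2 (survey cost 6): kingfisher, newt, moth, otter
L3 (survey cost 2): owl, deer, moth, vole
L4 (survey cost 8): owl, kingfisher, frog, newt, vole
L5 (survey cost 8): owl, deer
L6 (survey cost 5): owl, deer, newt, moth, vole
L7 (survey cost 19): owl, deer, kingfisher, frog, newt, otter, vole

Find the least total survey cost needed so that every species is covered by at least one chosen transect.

L2, L3, L4 cover every species at survey cost 6 + 2 + 8 = 16.
Any cover uses at least 2 transects; among all covering selections none totals below 16.

16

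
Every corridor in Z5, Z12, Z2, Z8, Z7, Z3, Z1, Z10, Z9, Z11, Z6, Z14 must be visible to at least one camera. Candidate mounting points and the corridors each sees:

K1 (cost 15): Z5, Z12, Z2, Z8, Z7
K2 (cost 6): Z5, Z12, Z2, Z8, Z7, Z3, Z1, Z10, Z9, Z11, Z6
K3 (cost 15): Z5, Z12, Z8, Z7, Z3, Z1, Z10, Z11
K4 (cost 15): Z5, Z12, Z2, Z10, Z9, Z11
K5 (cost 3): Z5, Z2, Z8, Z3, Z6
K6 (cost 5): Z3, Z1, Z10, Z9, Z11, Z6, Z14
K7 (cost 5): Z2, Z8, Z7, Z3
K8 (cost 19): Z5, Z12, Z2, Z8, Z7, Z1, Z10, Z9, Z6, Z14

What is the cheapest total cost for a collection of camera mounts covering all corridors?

K2, K6 cover every corridor at cost 6 + 5 = 11.
Any cover uses at least 2 camera mounts; among all covering selections none totals below 11.

11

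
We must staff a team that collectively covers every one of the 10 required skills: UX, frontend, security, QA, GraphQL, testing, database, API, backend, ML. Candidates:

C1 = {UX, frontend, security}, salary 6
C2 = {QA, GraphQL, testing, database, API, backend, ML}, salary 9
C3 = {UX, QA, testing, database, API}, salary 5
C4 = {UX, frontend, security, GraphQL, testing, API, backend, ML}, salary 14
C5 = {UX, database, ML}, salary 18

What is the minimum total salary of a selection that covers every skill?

C1, C2 cover every skill at salary 6 + 9 = 15.
Any cover uses at least 2 candidates; among all covering selections none totals below 15.
Greedy by coverage-per-salary would pick C3, C4 for 19 — worse than the optimum 15.

15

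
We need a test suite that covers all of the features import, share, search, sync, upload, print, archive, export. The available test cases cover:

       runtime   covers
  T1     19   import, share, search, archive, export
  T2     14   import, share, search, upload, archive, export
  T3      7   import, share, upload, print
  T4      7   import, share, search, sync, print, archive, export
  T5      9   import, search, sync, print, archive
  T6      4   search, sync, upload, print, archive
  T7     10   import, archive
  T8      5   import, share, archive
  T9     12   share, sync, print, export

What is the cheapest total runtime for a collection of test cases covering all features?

11

T4, T6 cover every feature at runtime 7 + 4 = 11.
Any cover uses at least 2 test cases; among all covering selections none totals below 11.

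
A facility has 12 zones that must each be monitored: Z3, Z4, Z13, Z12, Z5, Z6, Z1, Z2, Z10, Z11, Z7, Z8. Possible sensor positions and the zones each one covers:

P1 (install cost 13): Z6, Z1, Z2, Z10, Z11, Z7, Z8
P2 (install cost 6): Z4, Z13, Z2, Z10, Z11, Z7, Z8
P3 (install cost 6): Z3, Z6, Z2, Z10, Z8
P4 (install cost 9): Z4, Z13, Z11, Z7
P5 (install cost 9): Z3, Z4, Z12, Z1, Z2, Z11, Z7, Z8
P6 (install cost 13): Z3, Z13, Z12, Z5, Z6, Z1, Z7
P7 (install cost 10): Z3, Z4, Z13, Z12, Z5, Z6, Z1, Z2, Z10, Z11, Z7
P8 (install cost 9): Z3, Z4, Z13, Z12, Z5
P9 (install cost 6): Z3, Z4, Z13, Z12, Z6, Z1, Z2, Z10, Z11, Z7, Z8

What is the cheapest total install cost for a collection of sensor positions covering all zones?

P8, P9 cover every zone at install cost 9 + 6 = 15.
Any cover uses at least 2 sensor positions; among all covering selections none totals below 15.

15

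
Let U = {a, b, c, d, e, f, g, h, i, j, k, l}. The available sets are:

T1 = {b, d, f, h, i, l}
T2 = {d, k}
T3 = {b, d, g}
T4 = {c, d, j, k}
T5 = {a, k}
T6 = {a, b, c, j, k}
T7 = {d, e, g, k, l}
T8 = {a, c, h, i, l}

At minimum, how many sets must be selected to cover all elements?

T1, T6, T7 together cover {a, b, c, d, e, f, g, h, i, j, k, l} — every element.
No 2 of the 8 sets cover everything (all 28 pairs fall short), so 3 is minimum.

3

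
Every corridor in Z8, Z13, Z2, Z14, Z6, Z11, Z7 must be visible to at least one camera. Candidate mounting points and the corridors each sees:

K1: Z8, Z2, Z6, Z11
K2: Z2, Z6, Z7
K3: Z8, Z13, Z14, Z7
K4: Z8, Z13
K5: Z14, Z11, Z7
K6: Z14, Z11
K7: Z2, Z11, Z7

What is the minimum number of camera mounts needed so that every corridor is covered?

2

K1, K3 together cover {Z8, Z13, Z2, Z14, Z6, Z11, Z7} — every corridor.
No single camera mount contains all 7 corridors, so 2 is optimal.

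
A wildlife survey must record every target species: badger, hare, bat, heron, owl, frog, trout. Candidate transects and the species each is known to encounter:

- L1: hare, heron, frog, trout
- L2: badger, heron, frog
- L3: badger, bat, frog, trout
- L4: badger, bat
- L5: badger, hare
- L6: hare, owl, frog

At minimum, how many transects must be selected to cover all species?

3

L1, L3, L6 together cover {badger, hare, bat, heron, owl, frog, trout} — every species.
No 2 of the 6 transects cover everything (all 15 pairs fall short), so 3 is minimum.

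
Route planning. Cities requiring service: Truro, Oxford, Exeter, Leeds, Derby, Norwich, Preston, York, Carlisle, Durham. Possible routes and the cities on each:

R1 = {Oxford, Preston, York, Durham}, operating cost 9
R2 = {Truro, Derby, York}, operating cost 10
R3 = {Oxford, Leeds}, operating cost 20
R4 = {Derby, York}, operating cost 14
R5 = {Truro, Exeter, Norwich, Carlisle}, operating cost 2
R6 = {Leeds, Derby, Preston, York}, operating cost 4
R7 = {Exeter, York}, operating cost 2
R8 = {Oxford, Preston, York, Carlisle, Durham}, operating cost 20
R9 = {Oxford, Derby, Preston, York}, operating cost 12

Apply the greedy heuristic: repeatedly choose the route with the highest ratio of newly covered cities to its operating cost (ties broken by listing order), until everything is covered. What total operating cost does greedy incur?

15

Pick 1: R5 adds 4 new (Truro, Exeter, Norwich, Carlisle) at operating cost 2 (ratio 4/2).
Pick 2: R6 adds 4 new (Leeds, Derby, Preston, York) at operating cost 4 (ratio 4/4).
Pick 3: R1 adds 2 new (Oxford, Durham) at operating cost 9 (ratio 2/9).
Greedy total operating cost: 2 + 4 + 9 = 15.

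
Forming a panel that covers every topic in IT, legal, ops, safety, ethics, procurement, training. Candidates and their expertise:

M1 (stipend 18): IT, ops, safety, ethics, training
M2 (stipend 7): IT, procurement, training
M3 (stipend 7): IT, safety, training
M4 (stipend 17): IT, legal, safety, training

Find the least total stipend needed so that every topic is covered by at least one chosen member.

42

M1, M2, M4 cover every topic at stipend 18 + 7 + 17 = 42.
Any cover uses at least 3 members; among all covering selections none totals below 42.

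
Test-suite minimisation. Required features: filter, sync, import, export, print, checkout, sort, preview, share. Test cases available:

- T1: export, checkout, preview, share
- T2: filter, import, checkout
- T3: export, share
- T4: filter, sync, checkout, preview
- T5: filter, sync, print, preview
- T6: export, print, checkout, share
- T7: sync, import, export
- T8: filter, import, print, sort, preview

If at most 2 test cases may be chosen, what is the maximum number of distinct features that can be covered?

8

Choosing T1, T8 covers {filter, import, export, print, checkout, sort, preview, share} — 8 features.
No choice of 2 test cases does better; here sync is left uncovered.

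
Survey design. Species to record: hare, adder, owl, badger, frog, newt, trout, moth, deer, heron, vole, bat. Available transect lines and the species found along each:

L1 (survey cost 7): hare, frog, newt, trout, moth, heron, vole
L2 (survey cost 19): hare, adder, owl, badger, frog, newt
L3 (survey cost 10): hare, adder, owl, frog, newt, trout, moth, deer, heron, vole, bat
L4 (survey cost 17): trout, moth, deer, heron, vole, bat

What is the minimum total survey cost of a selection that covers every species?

29

L2, L3 cover every species at survey cost 19 + 10 = 29.
Any cover uses at least 2 transects; among all covering selections none totals below 29.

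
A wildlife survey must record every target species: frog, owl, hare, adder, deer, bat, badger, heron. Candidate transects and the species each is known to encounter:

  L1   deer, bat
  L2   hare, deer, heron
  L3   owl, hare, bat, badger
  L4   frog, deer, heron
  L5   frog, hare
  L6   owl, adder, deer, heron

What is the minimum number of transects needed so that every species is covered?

3

L3, L4, L6 together cover {frog, owl, hare, adder, deer, bat, badger, heron} — every species.
No 2 of the 6 transects cover everything (all 15 pairs fall short), so 3 is minimum.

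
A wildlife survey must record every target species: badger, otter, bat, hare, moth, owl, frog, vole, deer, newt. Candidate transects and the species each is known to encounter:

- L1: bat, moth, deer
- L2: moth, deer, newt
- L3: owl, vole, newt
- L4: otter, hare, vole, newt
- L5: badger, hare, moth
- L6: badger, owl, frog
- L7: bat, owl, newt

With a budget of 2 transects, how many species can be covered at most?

Choosing L1, L4 covers {otter, bat, hare, moth, vole, deer, newt} — 7 species.
No choice of 2 transects does better; here badger, owl, frog are left uncovered.

7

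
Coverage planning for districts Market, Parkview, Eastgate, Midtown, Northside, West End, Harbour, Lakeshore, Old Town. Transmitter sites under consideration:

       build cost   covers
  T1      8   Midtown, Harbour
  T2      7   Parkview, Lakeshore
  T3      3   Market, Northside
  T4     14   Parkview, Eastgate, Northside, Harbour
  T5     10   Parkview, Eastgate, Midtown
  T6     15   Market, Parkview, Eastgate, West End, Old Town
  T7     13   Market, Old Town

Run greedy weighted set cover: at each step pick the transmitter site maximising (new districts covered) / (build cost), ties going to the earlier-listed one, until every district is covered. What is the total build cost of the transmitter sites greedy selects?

Pick 1: T3 adds 2 new (Market, Northside) at build cost 3 (ratio 2/3).
Pick 2: T5 adds 3 new (Parkview, Eastgate, Midtown) at build cost 10 (ratio 3/10).
Pick 3: T2 adds 1 new (Lakeshore) at build cost 7 (ratio 1/7).
Pick 4: T6 adds 2 new (West End, Old Town) at build cost 15 (ratio 2/15).
Pick 5: T1 adds 1 new (Harbour) at build cost 8 (ratio 1/8).
Greedy total build cost: 3 + 10 + 7 + 15 + 8 = 43. (The true optimum is 33, so greedy overshoots here.)

43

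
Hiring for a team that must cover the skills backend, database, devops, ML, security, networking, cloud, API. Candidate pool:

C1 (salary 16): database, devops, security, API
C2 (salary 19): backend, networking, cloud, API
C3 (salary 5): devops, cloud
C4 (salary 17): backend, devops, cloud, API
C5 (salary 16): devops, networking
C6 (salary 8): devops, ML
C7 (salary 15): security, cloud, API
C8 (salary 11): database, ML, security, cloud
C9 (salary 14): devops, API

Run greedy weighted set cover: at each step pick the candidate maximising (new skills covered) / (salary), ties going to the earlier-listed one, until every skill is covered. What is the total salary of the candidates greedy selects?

Pick 1: C3 adds 2 new (devops, cloud) at salary 5 (ratio 2/5).
Pick 2: C8 adds 3 new (database, ML, security) at salary 11 (ratio 3/11).
Pick 3: C2 adds 3 new (backend, networking, API) at salary 19 (ratio 3/19).
Greedy total salary: 5 + 11 + 19 = 35.

35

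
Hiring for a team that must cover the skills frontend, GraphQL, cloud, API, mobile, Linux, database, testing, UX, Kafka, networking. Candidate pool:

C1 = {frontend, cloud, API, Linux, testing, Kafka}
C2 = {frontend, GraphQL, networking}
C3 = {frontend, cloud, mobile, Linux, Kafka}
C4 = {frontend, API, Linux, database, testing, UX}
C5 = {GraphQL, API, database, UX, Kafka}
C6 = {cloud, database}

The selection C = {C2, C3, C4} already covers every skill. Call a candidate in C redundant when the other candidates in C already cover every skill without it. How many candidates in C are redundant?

0

Drop C2: GraphQL, networking uncovered — not redundant.
Drop C3: cloud, mobile, Kafka uncovered — not redundant.
Drop C4: API, database, testing, UX uncovered — not redundant.
None of the candidates in C is redundant.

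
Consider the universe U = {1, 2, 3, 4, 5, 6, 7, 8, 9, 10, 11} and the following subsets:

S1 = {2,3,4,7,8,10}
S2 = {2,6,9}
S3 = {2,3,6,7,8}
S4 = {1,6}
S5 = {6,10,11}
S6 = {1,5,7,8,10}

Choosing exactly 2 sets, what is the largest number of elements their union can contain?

Choosing S1, S2 covers {2, 3, 4, 6, 7, 8, 9, 10} — 8 elements.
No choice of 2 sets does better; here 1, 5, 11 are left uncovered.

8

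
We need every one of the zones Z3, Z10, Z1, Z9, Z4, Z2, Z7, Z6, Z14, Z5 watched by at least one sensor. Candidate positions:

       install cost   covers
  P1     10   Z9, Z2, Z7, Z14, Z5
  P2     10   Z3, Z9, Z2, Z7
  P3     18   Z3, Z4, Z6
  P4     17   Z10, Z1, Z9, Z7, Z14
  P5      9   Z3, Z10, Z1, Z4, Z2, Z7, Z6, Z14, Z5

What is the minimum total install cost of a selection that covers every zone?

19

P1, P5 cover every zone at install cost 10 + 9 = 19.
Any cover uses at least 2 sensor positions; among all covering selections none totals below 19.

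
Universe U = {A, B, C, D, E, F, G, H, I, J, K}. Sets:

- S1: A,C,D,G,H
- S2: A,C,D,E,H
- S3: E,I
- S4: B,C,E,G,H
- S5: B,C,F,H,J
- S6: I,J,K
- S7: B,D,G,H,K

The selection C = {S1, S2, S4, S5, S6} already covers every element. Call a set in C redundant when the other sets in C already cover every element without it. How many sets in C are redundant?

Drop S1: the rest still cover every element — redundant.
Drop S2: the rest still cover every element — redundant.
Drop S4: the rest still cover every element — redundant.
Drop S5: F uncovered — not redundant.
Drop S6: I, K uncovered — not redundant.
3 redundant: S1, S2, S4.

3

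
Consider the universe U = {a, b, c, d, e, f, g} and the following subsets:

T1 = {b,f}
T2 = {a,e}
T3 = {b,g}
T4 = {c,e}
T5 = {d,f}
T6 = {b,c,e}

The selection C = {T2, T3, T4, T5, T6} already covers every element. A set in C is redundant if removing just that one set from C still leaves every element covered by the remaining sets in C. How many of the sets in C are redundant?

2

Drop T2: a uncovered — not redundant.
Drop T3: g uncovered — not redundant.
Drop T4: the rest still cover every element — redundant.
Drop T5: d, f uncovered — not redundant.
Drop T6: the rest still cover every element — redundant.
2 redundant: T4, T6.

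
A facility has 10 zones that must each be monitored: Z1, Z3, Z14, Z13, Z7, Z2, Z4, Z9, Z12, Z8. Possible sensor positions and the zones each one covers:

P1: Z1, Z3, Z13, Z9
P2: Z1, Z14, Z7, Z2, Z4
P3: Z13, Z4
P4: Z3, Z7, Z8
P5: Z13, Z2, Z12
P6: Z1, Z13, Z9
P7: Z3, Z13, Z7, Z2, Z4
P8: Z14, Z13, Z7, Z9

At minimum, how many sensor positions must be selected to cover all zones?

4

P1, P2, P4, P5 together cover {Z1, Z3, Z14, Z13, Z7, Z2, Z4, Z9, Z12, Z8} — every zone.
No 3 of the 8 sensor positions cover everything (all 56 triples fall short), so 4 is minimum.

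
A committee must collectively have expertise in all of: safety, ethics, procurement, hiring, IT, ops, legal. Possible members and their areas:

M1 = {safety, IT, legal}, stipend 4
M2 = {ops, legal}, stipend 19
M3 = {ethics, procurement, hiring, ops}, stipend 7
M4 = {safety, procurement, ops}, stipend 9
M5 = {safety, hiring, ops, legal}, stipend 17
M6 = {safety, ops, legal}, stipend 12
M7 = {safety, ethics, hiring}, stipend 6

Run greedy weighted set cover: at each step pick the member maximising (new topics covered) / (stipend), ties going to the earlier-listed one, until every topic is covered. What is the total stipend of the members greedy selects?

11

Pick 1: M1 adds 3 new (safety, IT, legal) at stipend 4 (ratio 3/4).
Pick 2: M3 adds 4 new (ethics, procurement, hiring, ops) at stipend 7 (ratio 4/7).
Greedy total stipend: 4 + 7 = 11.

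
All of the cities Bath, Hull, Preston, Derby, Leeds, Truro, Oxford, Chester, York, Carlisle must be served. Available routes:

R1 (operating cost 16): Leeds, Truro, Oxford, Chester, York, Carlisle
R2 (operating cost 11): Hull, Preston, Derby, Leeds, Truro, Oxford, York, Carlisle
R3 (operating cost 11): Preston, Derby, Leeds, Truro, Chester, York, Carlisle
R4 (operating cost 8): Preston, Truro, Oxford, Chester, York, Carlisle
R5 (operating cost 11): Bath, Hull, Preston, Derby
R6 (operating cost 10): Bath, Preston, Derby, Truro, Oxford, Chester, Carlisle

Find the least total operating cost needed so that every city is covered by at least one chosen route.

21

R2, R6 cover every city at operating cost 11 + 10 = 21.
Any cover uses at least 2 routes; among all covering selections none totals below 21.
Greedy by coverage-per-operating cost would pick R4, R2, R6 for 29 — worse than the optimum 21.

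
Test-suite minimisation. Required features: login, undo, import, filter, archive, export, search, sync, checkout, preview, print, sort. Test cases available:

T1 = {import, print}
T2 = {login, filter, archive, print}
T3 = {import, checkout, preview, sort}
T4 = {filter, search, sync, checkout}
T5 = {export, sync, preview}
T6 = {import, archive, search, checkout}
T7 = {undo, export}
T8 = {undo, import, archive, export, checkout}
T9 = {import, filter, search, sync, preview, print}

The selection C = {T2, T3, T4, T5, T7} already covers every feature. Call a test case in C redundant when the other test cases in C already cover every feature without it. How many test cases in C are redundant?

Drop T2: login, archive, print uncovered — not redundant.
Drop T3: import, sort uncovered — not redundant.
Drop T4: search uncovered — not redundant.
Drop T5: the rest still cover every feature — redundant.
Drop T7: undo uncovered — not redundant.
1 redundant: T5.

1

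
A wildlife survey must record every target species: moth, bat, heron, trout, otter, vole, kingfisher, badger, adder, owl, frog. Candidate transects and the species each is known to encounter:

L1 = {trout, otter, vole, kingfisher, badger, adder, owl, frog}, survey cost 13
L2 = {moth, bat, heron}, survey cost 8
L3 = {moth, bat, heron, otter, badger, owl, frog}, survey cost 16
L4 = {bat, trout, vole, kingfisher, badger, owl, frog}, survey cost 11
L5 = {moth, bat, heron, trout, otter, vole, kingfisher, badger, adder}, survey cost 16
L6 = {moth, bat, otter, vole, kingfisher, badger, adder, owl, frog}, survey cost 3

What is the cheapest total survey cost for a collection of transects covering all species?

L5, L6 cover every species at survey cost 16 + 3 = 19.
Any cover uses at least 2 transects; among all covering selections none totals below 19.

19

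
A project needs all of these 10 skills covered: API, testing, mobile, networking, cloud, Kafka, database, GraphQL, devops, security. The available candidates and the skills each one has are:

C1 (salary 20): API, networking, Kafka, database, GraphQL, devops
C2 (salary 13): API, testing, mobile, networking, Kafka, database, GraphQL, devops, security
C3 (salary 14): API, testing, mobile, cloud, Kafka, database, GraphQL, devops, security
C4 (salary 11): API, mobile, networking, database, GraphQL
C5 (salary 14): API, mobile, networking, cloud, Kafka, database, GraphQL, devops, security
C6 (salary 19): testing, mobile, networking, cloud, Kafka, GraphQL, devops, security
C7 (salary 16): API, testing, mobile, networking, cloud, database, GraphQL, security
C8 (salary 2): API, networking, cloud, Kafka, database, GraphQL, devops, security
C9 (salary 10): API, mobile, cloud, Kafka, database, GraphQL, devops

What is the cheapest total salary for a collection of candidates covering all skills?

15

C2, C8 cover every skill at salary 13 + 2 = 15.
Any cover uses at least 2 candidates; among all covering selections none totals below 15.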